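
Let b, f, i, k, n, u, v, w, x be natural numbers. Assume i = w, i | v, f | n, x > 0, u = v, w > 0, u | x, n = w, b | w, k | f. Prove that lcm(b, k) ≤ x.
k | f and f | n, so k | n. n = w, so k | w. Since b | w, lcm(b, k) | w. Since w > 0, lcm(b, k) ≤ w. Since u = v and u | x, v | x. Since i | v, i | x. x > 0, so i ≤ x. Since i = w, w ≤ x. lcm(b, k) ≤ w, so lcm(b, k) ≤ x.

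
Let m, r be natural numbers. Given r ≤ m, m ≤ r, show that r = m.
Because r ≤ m and m ≤ r, by antisymmetry, r = m.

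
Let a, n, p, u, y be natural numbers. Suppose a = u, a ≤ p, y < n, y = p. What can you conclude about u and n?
u < n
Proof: a = u and a ≤ p, so u ≤ p. y = p and y < n, thus p < n. u ≤ p, so u < n.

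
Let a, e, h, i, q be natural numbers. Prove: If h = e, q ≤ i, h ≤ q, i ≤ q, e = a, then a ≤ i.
q ≤ i and i ≤ q, thus q = i. h = e and e = a, hence h = a. h ≤ q, so a ≤ q. Since q = i, a ≤ i.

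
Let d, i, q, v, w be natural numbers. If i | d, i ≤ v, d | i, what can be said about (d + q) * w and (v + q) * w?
(d + q) * w ≤ (v + q) * w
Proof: Since i | d and d | i, i = d. i ≤ v, so d ≤ v. Then d + q ≤ v + q. Then (d + q) * w ≤ (v + q) * w.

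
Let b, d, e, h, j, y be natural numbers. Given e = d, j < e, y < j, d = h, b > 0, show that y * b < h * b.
e = d and d = h, thus e = h. From y < j and j < e, y < e. Since e = h, y < h. Because b > 0, by multiplying by a positive, y * b < h * b.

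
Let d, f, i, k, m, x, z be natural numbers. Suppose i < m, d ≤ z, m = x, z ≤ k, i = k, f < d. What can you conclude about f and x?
f < x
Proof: From d ≤ z and z ≤ k, d ≤ k. f < d, so f < k. m = x and i < m, so i < x. i = k, so k < x. f < k, so f < x.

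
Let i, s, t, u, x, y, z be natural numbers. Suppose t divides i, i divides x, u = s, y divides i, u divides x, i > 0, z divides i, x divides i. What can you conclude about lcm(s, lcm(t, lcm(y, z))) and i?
lcm(s, lcm(t, lcm(y, z))) ≤ i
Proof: From x divides i and i divides x, x = i. u divides x, so u divides i. u = s, so s divides i. y divides i and z divides i, thus lcm(y, z) divides i. Because t divides i, lcm(t, lcm(y, z)) divides i. Because s divides i, lcm(s, lcm(t, lcm(y, z))) divides i. i > 0, so lcm(s, lcm(t, lcm(y, z))) ≤ i.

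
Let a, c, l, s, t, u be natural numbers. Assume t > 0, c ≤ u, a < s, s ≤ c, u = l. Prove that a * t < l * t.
s ≤ c and c ≤ u, thus s ≤ u. a < s, so a < u. Since u = l, a < l. Since t > 0, a * t < l * t.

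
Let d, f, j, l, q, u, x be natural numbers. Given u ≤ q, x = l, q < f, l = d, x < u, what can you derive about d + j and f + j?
d + j < f + j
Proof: x = l and x < u, thus l < u. Since l = d, d < u. u ≤ q, so d < q. q < f, so d < f. Then d + j < f + j.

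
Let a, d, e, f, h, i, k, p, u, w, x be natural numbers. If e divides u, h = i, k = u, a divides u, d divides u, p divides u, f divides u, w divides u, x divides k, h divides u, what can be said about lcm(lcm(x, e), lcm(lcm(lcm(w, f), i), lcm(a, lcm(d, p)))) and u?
lcm(lcm(x, e), lcm(lcm(lcm(w, f), i), lcm(a, lcm(d, p)))) divides u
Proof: From k = u and x divides k, x divides u. Since e divides u, lcm(x, e) divides u. w divides u and f divides u, so lcm(w, f) divides u. h = i and h divides u, thus i divides u. lcm(w, f) divides u, so lcm(lcm(w, f), i) divides u. d divides u and p divides u, therefore lcm(d, p) divides u. a divides u, so lcm(a, lcm(d, p)) divides u. lcm(lcm(w, f), i) divides u, so lcm(lcm(lcm(w, f), i), lcm(a, lcm(d, p))) divides u. Since lcm(x, e) divides u, lcm(lcm(x, e), lcm(lcm(lcm(w, f), i), lcm(a, lcm(d, p)))) divides u.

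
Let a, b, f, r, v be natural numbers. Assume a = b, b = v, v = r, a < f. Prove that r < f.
a = b and b = v, thus a = v. v = r, so a = r. a < f, so r < f.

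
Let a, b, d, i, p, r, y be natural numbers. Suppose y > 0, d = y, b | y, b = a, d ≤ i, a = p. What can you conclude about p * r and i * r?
p * r ≤ i * r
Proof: From b = a and a = p, b = p. From b | y and y > 0, b ≤ y. Since b = p, p ≤ y. d = y and d ≤ i, so y ≤ i. p ≤ y, so p ≤ i. Then p * r ≤ i * r.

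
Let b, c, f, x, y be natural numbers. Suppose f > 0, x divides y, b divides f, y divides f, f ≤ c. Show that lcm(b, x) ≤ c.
x divides y and y divides f, thus x divides f. b divides f, so lcm(b, x) divides f. Because f > 0, lcm(b, x) ≤ f. Since f ≤ c, lcm(b, x) ≤ c.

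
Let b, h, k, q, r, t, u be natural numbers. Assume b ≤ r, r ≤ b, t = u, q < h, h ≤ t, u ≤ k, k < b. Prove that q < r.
b ≤ r and r ≤ b, so b = r. q < h and h ≤ t, hence q < t. Since t = u, q < u. Because u ≤ k and k < b, u < b. q < u, so q < b. b = r, so q < r.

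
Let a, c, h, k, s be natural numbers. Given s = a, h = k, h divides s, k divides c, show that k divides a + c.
Since h = k and h divides s, k divides s. Since s = a, k divides a. Since k divides c, k divides a + c.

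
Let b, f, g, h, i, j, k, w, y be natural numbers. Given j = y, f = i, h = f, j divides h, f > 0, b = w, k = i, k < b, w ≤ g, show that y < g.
From h = f and j divides h, j divides f. Since f > 0, j ≤ f. Since f = i, j ≤ i. j = y, so y ≤ i. Because k = i and k < b, i < b. Since b = w, i < w. w ≤ g, so i < g. Since y ≤ i, y < g.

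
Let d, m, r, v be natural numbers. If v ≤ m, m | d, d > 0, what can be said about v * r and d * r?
v * r ≤ d * r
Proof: m | d and d > 0, so m ≤ d. v ≤ m, so v ≤ d. Then v * r ≤ d * r.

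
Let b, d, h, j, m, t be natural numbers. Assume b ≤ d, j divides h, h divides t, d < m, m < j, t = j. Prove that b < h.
From t = j and h divides t, h divides j. j divides h, so j = h. d < m and m < j, therefore d < j. Since j = h, d < h. b ≤ d, so b < h.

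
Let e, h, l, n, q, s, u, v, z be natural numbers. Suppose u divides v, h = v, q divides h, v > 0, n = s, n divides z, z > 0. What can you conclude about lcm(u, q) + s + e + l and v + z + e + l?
lcm(u, q) + s + e + l ≤ v + z + e + l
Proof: h = v and q divides h, therefore q divides v. From u divides v, lcm(u, q) divides v. Since v > 0, lcm(u, q) ≤ v. n divides z and z > 0, thus n ≤ z. n = s, so s ≤ z. lcm(u, q) ≤ v, so lcm(u, q) + s ≤ v + z. Then lcm(u, q) + s + e ≤ v + z + e. Then lcm(u, q) + s + e + l ≤ v + z + e + l.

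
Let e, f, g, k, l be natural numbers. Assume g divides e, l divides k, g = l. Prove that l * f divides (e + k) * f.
g = l and g divides e, therefore l divides e. Because l divides k, l divides e + k. Then l * f divides (e + k) * f.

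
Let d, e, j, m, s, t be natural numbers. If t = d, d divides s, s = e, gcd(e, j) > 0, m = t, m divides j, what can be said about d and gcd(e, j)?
d ≤ gcd(e, j)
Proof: Because s = e and d divides s, d divides e. m = t and t = d, hence m = d. Since m divides j, d divides j. Since d divides e, d divides gcd(e, j). gcd(e, j) > 0, so d ≤ gcd(e, j).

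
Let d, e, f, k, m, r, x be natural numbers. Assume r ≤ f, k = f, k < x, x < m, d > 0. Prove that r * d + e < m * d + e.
k < x and x < m, thus k < m. k = f, so f < m. r ≤ f, so r < m. Since d > 0, by multiplying by a positive, r * d < m * d. Then r * d + e < m * d + e.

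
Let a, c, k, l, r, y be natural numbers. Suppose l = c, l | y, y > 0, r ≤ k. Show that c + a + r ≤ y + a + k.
l = c and l | y, hence c | y. Because y > 0, c ≤ y. Then c + a ≤ y + a. From r ≤ k, c + a + r ≤ y + a + k.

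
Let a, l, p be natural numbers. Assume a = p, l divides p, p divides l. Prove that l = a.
From p divides l and l divides p, p = l. Since a = p, a = l. Then l = a.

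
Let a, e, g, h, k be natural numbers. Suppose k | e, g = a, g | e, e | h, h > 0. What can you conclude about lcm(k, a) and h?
lcm(k, a) ≤ h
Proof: Because g = a and g | e, a | e. k | e, so lcm(k, a) | e. e | h, so lcm(k, a) | h. h > 0, so lcm(k, a) ≤ h.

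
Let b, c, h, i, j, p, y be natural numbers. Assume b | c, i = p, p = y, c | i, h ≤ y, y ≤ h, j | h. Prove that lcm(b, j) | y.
Since i = p and p = y, i = y. c | i, so c | y. b | c, so b | y. h ≤ y and y ≤ h, thus h = y. j | h, so j | y. Since b | y, lcm(b, j) | y.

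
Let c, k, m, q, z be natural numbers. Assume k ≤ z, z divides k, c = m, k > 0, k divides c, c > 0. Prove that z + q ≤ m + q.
Because z divides k and k > 0, z ≤ k. k ≤ z, so k = z. From k divides c and c > 0, k ≤ c. c = m, so k ≤ m. Since k = z, z ≤ m. Then z + q ≤ m + q.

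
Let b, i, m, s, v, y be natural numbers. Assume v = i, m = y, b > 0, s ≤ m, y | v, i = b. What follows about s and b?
s ≤ b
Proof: From m = y and s ≤ m, s ≤ y. v = i and i = b, so v = b. Since y | v, y | b. Because b > 0, y ≤ b. Because s ≤ y, s ≤ b.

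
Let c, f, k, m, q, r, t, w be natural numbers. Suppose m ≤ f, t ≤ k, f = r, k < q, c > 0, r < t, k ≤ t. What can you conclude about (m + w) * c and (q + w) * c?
(m + w) * c < (q + w) * c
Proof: f = r and m ≤ f, so m ≤ r. Since r < t, m < t. k ≤ t and t ≤ k, therefore k = t. Since k < q, t < q. Since m < t, m < q. Then m + w < q + w. Since c > 0, (m + w) * c < (q + w) * c.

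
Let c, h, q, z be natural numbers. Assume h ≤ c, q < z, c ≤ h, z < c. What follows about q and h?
q < h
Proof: Because c ≤ h and h ≤ c, c = h. From q < z and z < c, q < c. From c = h, q < h.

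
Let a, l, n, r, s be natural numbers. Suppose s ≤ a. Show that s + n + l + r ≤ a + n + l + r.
From s ≤ a, s + n ≤ a + n. Then s + n + l ≤ a + n + l. Then s + n + l + r ≤ a + n + l + r.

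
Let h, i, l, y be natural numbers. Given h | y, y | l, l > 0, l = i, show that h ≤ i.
h | y and y | l, so h | l. Since l > 0, h ≤ l. l = i, so h ≤ i.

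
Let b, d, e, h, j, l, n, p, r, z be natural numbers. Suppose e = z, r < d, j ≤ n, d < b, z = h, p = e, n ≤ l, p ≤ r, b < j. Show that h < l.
From p = e and e = z, p = z. Since p ≤ r, z ≤ r. Since r < d and d < b, r < b. From b < j, r < j. From j ≤ n, r < n. Since z ≤ r, z < n. Since z = h, h < n. Since n ≤ l, h < l.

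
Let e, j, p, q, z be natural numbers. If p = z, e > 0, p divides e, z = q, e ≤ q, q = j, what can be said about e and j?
e = j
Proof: Because p = z and p divides e, z divides e. z = q, so q divides e. e > 0, so q ≤ e. e ≤ q, so e = q. Since q = j, e = j.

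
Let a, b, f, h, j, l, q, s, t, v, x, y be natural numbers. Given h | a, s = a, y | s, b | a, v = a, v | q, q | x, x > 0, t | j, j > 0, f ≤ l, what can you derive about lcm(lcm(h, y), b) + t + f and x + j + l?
lcm(lcm(h, y), b) + t + f ≤ x + j + l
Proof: s = a and y | s, so y | a. Since h | a, lcm(h, y) | a. b | a, so lcm(lcm(h, y), b) | a. v = a and v | q, therefore a | q. q | x, so a | x. Since lcm(lcm(h, y), b) | a, lcm(lcm(h, y), b) | x. Since x > 0, lcm(lcm(h, y), b) ≤ x. t | j and j > 0, therefore t ≤ j. Since f ≤ l, t + f ≤ j + l. Because lcm(lcm(h, y), b) ≤ x, lcm(lcm(h, y), b) + t + f ≤ x + j + l.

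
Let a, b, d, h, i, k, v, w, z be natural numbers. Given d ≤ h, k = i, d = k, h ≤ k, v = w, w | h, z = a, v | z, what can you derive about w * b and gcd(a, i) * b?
w * b | gcd(a, i) * b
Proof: From z = a and v | z, v | a. Since v = w, w | a. d = k and d ≤ h, thus k ≤ h. h ≤ k, so h = k. From k = i, h = i. w | h, so w | i. w | a, so w | gcd(a, i). Then w * b | gcd(a, i) * b.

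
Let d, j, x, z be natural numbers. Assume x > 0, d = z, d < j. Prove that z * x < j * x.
d = z and d < j, therefore z < j. Since x > 0, by multiplying by a positive, z * x < j * x.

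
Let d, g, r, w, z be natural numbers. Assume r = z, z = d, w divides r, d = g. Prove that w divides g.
r = z and z = d, hence r = d. d = g, so r = g. w divides r, so w divides g.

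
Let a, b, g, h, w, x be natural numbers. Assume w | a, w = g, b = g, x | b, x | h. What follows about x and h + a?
x | h + a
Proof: Because b = g and x | b, x | g. w = g and w | a, therefore g | a. Since x | g, x | a. Since x | h, x | h + a.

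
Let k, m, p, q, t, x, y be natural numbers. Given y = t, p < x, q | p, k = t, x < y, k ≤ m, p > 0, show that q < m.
q | p and p > 0, hence q ≤ p. p < x and x < y, therefore p < y. q ≤ p, so q < y. y = t, so q < t. Because k = t and k ≤ m, t ≤ m. Since q < t, q < m.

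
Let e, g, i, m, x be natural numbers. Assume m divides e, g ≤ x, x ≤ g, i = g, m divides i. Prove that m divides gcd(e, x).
g ≤ x and x ≤ g, thus g = x. i = g and m divides i, thus m divides g. g = x, so m divides x. Since m divides e, m divides gcd(e, x).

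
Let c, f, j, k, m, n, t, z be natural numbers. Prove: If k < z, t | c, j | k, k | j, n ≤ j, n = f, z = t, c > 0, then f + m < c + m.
j | k and k | j, so j = k. Since n = f and n ≤ j, f ≤ j. j = k, so f ≤ k. z = t and k < z, thus k < t. f ≤ k, so f < t. Because t | c and c > 0, t ≤ c. Since f < t, f < c. Then f + m < c + m.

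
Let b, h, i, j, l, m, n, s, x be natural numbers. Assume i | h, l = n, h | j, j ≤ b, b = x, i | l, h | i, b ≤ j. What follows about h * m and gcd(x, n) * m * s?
h * m | gcd(x, n) * m * s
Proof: j ≤ b and b ≤ j, therefore j = b. Since h | j, h | b. b = x, so h | x. Since i | h and h | i, i = h. From l = n and i | l, i | n. Since i = h, h | n. From h | x, h | gcd(x, n). Then h * m | gcd(x, n) * m. Then h * m | gcd(x, n) * m * s.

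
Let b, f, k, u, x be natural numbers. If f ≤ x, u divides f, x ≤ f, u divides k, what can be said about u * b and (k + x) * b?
u * b divides (k + x) * b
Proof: Because f ≤ x and x ≤ f, f = x. Since u divides f, u divides x. Since u divides k, u divides k + x. Then u * b divides (k + x) * b.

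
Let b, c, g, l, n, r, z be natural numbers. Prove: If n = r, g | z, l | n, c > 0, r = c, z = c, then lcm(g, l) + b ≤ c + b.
z = c and g | z, therefore g | c. Because n = r and r = c, n = c. Because l | n, l | c. Since g | c, lcm(g, l) | c. Since c > 0, lcm(g, l) ≤ c. Then lcm(g, l) + b ≤ c + b.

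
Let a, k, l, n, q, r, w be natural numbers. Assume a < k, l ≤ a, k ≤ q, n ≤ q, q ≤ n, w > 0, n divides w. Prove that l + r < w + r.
l ≤ a and a < k, therefore l < k. Since k ≤ q, l < q. n ≤ q and q ≤ n, therefore n = q. Since n divides w, q divides w. Since w > 0, q ≤ w. l < q, so l < w. Then l + r < w + r.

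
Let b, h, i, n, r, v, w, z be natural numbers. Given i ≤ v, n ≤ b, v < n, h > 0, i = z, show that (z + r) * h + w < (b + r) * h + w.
i = z and i ≤ v, hence z ≤ v. v < n and n ≤ b, hence v < b. z ≤ v, so z < b. Then z + r < b + r. Combined with h > 0, by multiplying by a positive, (z + r) * h < (b + r) * h. Then (z + r) * h + w < (b + r) * h + w.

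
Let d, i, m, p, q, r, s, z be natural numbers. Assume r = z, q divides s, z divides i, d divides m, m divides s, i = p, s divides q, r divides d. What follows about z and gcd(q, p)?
z divides gcd(q, p)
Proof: s divides q and q divides s, therefore s = q. Since r = z and r divides d, z divides d. d divides m, so z divides m. Because m divides s, z divides s. Because s = q, z divides q. Because i = p and z divides i, z divides p. z divides q, so z divides gcd(q, p).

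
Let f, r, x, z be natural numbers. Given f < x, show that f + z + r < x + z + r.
Since f < x, f + z < x + z. Then f + z + r < x + z + r.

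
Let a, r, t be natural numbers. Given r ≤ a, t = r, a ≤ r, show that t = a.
r ≤ a and a ≤ r, hence r = a. t = r, so t = a.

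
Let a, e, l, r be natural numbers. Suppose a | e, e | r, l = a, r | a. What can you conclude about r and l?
r = l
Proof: a | e and e | r, hence a | r. Since r | a, a = r. l = a, so l = r. Then r = l.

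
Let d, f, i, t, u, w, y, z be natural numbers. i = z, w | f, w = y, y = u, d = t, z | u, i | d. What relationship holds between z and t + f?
z | t + f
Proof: From d = t and i | d, i | t. Since i = z, z | t. Because w = y and y = u, w = u. Since w | f, u | f. z | u, so z | f. z | t, so z | t + f.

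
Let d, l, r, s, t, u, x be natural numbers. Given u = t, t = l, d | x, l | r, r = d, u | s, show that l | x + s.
r = d and l | r, so l | d. Since d | x, l | x. From u = t and t = l, u = l. u | s, so l | s. l | x, so l | x + s.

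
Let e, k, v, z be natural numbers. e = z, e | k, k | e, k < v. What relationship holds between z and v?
z < v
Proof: From k | e and e | k, k = e. e = z, so k = z. Since k < v, z < v.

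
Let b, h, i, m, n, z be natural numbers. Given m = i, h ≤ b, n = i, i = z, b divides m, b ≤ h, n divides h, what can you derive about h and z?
h = z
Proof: b ≤ h and h ≤ b, thus b = h. m = i and b divides m, hence b divides i. b = h, so h divides i. n = i and n divides h, thus i divides h. h divides i, so h = i. Since i = z, h = z.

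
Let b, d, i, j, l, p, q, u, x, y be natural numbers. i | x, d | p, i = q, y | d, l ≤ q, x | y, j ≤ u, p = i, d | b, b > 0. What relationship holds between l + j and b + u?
l + j ≤ b + u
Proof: p = i and d | p, thus d | i. x | y and y | d, hence x | d. Because i | x, i | d. Since d | i, d = i. i = q, so d = q. d | b, so q | b. b > 0, so q ≤ b. Since l ≤ q, l ≤ b. j ≤ u, so l + j ≤ b + u.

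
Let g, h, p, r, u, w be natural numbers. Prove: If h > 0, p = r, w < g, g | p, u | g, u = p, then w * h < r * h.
u = p and u | g, therefore p | g. Since g | p, g = p. Because p = r, g = r. w < g, so w < r. Because h > 0, w * h < r * h.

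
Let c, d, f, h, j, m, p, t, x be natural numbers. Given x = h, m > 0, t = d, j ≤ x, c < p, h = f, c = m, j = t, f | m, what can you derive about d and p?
d < p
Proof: From j = t and t = d, j = d. x = h and h = f, therefore x = f. Because j ≤ x, j ≤ f. Because j = d, d ≤ f. Because f | m and m > 0, f ≤ m. Because c = m and c < p, m < p. Because f ≤ m, f < p. Since d ≤ f, d < p.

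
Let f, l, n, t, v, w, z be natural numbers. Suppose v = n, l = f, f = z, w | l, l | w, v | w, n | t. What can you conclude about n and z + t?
n | z + t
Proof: From l = f and f = z, l = z. From w | l and l | w, w = l. Since v | w, v | l. l = z, so v | z. Since v = n, n | z. n | t, so n | z + t.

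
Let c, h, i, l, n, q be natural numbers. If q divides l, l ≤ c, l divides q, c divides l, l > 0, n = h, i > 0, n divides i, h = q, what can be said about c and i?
c ≤ i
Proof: From c divides l and l > 0, c ≤ l. Since l ≤ c, l = c. From q divides l and l divides q, q = l. Since h = q, h = l. n = h and n divides i, so h divides i. i > 0, so h ≤ i. From h = l, l ≤ i. l = c, so c ≤ i.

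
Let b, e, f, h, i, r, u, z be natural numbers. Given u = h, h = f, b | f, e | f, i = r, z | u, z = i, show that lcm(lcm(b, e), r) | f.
b | f and e | f, hence lcm(b, e) | f. u = h and h = f, therefore u = f. z = i and z | u, therefore i | u. Since u = f, i | f. Because i = r, r | f. From lcm(b, e) | f, lcm(lcm(b, e), r) | f.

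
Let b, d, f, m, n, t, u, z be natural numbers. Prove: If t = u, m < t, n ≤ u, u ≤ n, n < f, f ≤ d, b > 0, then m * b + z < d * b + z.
Since t = u and m < t, m < u. n ≤ u and u ≤ n, so n = u. n < f, so u < f. f ≤ d, so u < d. m < u, so m < d. Since b > 0, m * b < d * b. Then m * b + z < d * b + z.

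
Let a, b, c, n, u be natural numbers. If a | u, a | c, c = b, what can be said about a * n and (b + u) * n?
a * n | (b + u) * n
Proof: c = b and a | c, therefore a | b. Since a | u, a | b + u. Then a * n | (b + u) * n.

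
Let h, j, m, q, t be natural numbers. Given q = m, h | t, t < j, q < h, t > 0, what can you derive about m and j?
m < j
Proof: q = m and q < h, therefore m < h. h | t and t > 0, thus h ≤ t. Since m < h, m < t. Since t < j, m < j.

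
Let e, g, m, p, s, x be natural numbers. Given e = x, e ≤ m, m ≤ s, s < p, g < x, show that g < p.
From e = x and e ≤ m, x ≤ m. g < x, so g < m. m ≤ s and s < p, thus m < p. g < m, so g < p.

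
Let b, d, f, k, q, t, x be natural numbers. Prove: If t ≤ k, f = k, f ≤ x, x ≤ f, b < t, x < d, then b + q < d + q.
b < t and t ≤ k, therefore b < k. x ≤ f and f ≤ x, so x = f. f = k, so x = k. Because x < d, k < d. b < k, so b < d. Then b + q < d + q.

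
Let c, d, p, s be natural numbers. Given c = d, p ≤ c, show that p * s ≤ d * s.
c = d and p ≤ c, so p ≤ d. Then p * s ≤ d * s.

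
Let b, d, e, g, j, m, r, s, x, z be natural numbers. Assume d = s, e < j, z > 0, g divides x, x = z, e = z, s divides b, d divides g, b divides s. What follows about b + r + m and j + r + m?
b + r + m < j + r + m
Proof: From s divides b and b divides s, s = b. d = s, so d = b. x = z and g divides x, hence g divides z. d divides g, so d divides z. From d = b, b divides z. z > 0, so b ≤ z. Because e = z and e < j, z < j. b ≤ z, so b < j. Then b + r < j + r. Then b + r + m < j + r + m.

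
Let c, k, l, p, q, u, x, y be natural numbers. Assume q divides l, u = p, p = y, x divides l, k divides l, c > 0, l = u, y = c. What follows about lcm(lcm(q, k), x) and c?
lcm(lcm(q, k), x) ≤ c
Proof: p = y and y = c, hence p = c. l = u and u = p, hence l = p. q divides l and k divides l, thus lcm(q, k) divides l. Since x divides l, lcm(lcm(q, k), x) divides l. l = p, so lcm(lcm(q, k), x) divides p. p = c, so lcm(lcm(q, k), x) divides c. c > 0, so lcm(lcm(q, k), x) ≤ c.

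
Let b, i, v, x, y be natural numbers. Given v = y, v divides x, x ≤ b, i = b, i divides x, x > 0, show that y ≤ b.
i = b and i divides x, therefore b divides x. Since x > 0, b ≤ x. x ≤ b, so x = b. Since v = y and v divides x, y divides x. x > 0, so y ≤ x. x = b, so y ≤ b.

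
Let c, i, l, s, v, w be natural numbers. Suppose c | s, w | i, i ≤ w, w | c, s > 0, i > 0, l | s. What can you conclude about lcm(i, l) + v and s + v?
lcm(i, l) + v ≤ s + v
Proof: From w | i and i > 0, w ≤ i. i ≤ w, so w = i. w | c and c | s, hence w | s. Since w = i, i | s. l | s, so lcm(i, l) | s. s > 0, so lcm(i, l) ≤ s. Then lcm(i, l) + v ≤ s + v.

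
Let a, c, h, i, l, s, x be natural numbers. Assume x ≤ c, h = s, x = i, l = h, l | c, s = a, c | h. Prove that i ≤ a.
h = s and s = a, thus h = a. From l = h and l | c, h | c. Since c | h, c = h. From x = i and x ≤ c, i ≤ c. Since c = h, i ≤ h. h = a, so i ≤ a.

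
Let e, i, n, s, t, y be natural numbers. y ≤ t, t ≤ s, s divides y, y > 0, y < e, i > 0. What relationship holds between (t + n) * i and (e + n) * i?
(t + n) * i < (e + n) * i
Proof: s divides y and y > 0, so s ≤ y. Since t ≤ s, t ≤ y. Since y ≤ t, y = t. From y < e, t < e. Then t + n < e + n. Since i > 0, by multiplying by a positive, (t + n) * i < (e + n) * i.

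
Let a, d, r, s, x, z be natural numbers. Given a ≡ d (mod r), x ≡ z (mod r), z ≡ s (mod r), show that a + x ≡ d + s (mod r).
Since x ≡ z (mod r) and z ≡ s (mod r), x ≡ s (mod r). Combined with a ≡ d (mod r), by adding congruences, a + x ≡ d + s (mod r).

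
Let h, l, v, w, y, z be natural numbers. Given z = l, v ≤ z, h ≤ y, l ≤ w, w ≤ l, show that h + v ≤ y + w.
Because l ≤ w and w ≤ l, l = w. Since z = l and v ≤ z, v ≤ l. Since l = w, v ≤ w. h ≤ y, so h + v ≤ y + w.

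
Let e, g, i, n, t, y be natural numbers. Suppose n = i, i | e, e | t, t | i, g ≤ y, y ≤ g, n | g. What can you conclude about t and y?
t | y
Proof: i | e and e | t, therefore i | t. Since t | i, i = t. Since n = i, n = t. g ≤ y and y ≤ g, thus g = y. Since n | g, n | y. Because n = t, t | y.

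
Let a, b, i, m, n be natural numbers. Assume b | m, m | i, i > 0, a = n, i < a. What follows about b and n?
b < n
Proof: b | m and m | i, hence b | i. i > 0, so b ≤ i. a = n and i < a, thus i < n. Because b ≤ i, b < n.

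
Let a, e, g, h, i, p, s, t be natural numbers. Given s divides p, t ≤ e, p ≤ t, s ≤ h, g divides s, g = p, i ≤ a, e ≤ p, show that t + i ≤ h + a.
t ≤ e and e ≤ p, thus t ≤ p. Since p ≤ t, p = t. Because g = p and g divides s, p divides s. Since s divides p, s = p. Since s ≤ h, p ≤ h. p = t, so t ≤ h. i ≤ a, so t + i ≤ h + a.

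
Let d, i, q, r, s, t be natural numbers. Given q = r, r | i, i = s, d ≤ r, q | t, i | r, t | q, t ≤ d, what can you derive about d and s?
d = s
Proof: t | q and q | t, so t = q. Since q = r, t = r. t ≤ d, so r ≤ d. Since d ≤ r, d = r. r | i and i | r, therefore r = i. d = r, so d = i. Since i = s, d = s.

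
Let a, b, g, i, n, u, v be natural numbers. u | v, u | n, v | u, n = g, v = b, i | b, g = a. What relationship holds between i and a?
i | a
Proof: n = g and g = a, so n = a. u | v and v | u, hence u = v. u | n, so v | n. Since v = b, b | n. i | b, so i | n. n = a, so i | a.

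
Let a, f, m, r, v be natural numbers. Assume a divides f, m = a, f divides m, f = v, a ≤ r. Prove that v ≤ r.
Since m = a and f divides m, f divides a. Because a divides f, a = f. f = v, so a = v. a ≤ r, so v ≤ r.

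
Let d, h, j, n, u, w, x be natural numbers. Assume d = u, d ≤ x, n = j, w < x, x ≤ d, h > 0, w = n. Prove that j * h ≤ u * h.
x ≤ d and d ≤ x, therefore x = d. d = u, so x = u. Because w = n and n = j, w = j. w < x, so j < x. Since x = u, j < u. Since h > 0, j * h < u * h. Then j * h ≤ u * h.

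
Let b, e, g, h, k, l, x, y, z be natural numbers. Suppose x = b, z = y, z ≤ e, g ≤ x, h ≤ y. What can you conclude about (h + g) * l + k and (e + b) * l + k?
(h + g) * l + k ≤ (e + b) * l + k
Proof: Since z = y and z ≤ e, y ≤ e. Because h ≤ y, h ≤ e. x = b and g ≤ x, thus g ≤ b. h ≤ e, so h + g ≤ e + b. Then (h + g) * l ≤ (e + b) * l. Then (h + g) * l + k ≤ (e + b) * l + k.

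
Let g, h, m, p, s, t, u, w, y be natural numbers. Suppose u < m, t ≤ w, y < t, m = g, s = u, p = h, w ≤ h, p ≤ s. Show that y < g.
Because y < t and t ≤ w, y < w. w ≤ h, so y < h. s = u and p ≤ s, thus p ≤ u. Since p = h, h ≤ u. Since u < m, h < m. m = g, so h < g. Because y < h, y < g.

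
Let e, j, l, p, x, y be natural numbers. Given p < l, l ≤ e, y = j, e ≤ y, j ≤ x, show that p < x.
Since p < l and l ≤ e, p < e. From y = j and e ≤ y, e ≤ j. Since j ≤ x, e ≤ x. Since p < e, p < x.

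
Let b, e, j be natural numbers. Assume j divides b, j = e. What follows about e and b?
e divides b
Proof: j = e and j divides b. By substitution, e divides b.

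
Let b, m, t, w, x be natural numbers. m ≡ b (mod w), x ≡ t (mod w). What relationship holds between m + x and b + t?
m + x ≡ b + t (mod w)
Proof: From m ≡ b (mod w) and x ≡ t (mod w), by adding congruences, m + x ≡ b + t (mod w).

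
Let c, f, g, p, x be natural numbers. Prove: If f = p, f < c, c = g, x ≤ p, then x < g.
From c = g and f < c, f < g. Because f = p, p < g. x ≤ p, so x < g.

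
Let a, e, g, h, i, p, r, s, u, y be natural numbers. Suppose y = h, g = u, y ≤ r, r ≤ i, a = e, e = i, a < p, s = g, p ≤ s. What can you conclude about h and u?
h < u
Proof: y ≤ r and r ≤ i, thus y ≤ i. From a = e and e = i, a = i. s = g and p ≤ s, thus p ≤ g. a < p, so a < g. a = i, so i < g. y ≤ i, so y < g. From g = u, y < u. y = h, so h < u.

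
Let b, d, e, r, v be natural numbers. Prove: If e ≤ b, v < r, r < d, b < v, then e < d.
From e ≤ b and b < v, e < v. v < r, so e < r. Because r < d, e < d.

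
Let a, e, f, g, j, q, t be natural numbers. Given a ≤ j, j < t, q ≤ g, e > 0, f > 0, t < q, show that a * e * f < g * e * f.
a ≤ j and j < t, thus a < t. t < q and q ≤ g, so t < g. a < t, so a < g. From e > 0, a * e < g * e. Since f > 0, a * e * f < g * e * f.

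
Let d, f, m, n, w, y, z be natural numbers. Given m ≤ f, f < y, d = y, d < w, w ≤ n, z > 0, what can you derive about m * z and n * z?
m * z < n * z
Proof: From d < w and w ≤ n, d < n. d = y, so y < n. Since f < y, f < n. Since m ≤ f, m < n. Since z > 0, m * z < n * z.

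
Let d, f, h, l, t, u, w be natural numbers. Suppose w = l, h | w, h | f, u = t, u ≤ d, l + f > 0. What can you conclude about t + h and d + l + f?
t + h ≤ d + l + f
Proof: u = t and u ≤ d, thus t ≤ d. From w = l and h | w, h | l. Since h | f, h | l + f. Since l + f > 0, h ≤ l + f. Since t ≤ d, t + h ≤ d + l + f.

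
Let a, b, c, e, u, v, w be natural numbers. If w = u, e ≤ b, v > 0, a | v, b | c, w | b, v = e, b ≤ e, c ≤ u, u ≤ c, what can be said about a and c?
a ≤ c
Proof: Because e ≤ b and b ≤ e, e = b. Since v = e, v = b. From u ≤ c and c ≤ u, u = c. w = u and w | b, hence u | b. u = c, so c | b. b | c, so b = c. Since v = b, v = c. a | v and v > 0, hence a ≤ v. v = c, so a ≤ c.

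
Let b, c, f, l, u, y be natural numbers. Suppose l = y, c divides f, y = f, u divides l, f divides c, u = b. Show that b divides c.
Since f divides c and c divides f, f = c. Because y = f, y = c. l = y and u divides l, so u divides y. Since y = c, u divides c. u = b, so b divides c.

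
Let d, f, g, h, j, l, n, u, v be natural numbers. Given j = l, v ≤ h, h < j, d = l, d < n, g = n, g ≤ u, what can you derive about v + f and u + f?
v + f < u + f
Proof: v ≤ h and h < j, therefore v < j. Since j = l, v < l. d = l and d < n, therefore l < n. Because g = n and g ≤ u, n ≤ u. l < n, so l < u. v < l, so v < u. Then v + f < u + f.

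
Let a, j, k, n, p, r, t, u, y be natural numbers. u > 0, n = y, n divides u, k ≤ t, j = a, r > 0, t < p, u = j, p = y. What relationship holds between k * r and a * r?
k * r < a * r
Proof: Because k ≤ t and t < p, k < p. Since p = y, k < y. u = j and j = a, so u = a. From n divides u and u > 0, n ≤ u. n = y, so y ≤ u. u = a, so y ≤ a. Since k < y, k < a. Since r > 0, by multiplying by a positive, k * r < a * r.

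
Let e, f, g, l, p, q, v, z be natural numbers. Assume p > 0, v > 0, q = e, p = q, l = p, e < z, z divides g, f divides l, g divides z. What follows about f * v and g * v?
f * v < g * v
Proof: p = q and q = e, thus p = e. l = p and f divides l, therefore f divides p. p > 0, so f ≤ p. Since p = e, f ≤ e. z divides g and g divides z, so z = g. e < z, so e < g. Since f ≤ e, f < g. From v > 0, by multiplying by a positive, f * v < g * v.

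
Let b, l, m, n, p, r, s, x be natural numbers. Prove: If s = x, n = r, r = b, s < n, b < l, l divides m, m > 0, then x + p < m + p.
n = r and r = b, so n = b. Since s < n, s < b. s = x, so x < b. Because b < l, x < l. l divides m and m > 0, hence l ≤ m. x < l, so x < m. Then x + p < m + p.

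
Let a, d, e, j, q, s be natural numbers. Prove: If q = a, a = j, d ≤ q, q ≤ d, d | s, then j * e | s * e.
From q = a and a = j, q = j. d ≤ q and q ≤ d, thus d = q. d | s, so q | s. q = j, so j | s. Then j * e | s * e.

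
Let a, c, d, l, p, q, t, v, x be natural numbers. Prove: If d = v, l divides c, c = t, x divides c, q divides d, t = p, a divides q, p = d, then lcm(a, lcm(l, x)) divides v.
a divides q and q divides d, therefore a divides d. From c = t and t = p, c = p. Since p = d, c = d. l divides c and x divides c, thus lcm(l, x) divides c. c = d, so lcm(l, x) divides d. Since a divides d, lcm(a, lcm(l, x)) divides d. Since d = v, lcm(a, lcm(l, x)) divides v.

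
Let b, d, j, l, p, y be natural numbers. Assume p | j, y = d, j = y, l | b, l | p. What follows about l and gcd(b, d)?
l | gcd(b, d)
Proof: Since j = y and y = d, j = d. l | p and p | j, so l | j. j = d, so l | d. l | b, so l | gcd(b, d).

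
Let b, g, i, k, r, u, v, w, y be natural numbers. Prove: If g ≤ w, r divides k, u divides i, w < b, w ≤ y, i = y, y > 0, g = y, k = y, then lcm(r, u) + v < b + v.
Because g = y and g ≤ w, y ≤ w. w ≤ y, so y = w. k = y and r divides k, hence r divides y. i = y and u divides i, so u divides y. r divides y, so lcm(r, u) divides y. Since y > 0, lcm(r, u) ≤ y. From y = w, lcm(r, u) ≤ w. w < b, so lcm(r, u) < b. Then lcm(r, u) + v < b + v.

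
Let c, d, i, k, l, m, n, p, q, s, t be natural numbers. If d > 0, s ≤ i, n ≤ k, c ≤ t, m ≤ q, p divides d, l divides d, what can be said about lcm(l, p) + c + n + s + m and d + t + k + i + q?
lcm(l, p) + c + n + s + m ≤ d + t + k + i + q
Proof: l divides d and p divides d, thus lcm(l, p) divides d. d > 0, so lcm(l, p) ≤ d. s ≤ i and m ≤ q, therefore s + m ≤ i + q. n ≤ k, so n + s + m ≤ k + i + q. c ≤ t, so c + n + s + m ≤ t + k + i + q. Since lcm(l, p) ≤ d, lcm(l, p) + c + n + s + m ≤ d + t + k + i + q.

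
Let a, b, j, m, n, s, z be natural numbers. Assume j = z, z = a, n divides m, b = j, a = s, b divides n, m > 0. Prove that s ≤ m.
z = a and a = s, thus z = s. Because b = j and j = z, b = z. Since b divides n, z divides n. Since z = s, s divides n. n divides m, so s divides m. Since m > 0, s ≤ m.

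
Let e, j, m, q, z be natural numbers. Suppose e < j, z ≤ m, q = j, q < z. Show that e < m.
q < z and z ≤ m, so q < m. Since q = j, j < m. e < j, so e < m.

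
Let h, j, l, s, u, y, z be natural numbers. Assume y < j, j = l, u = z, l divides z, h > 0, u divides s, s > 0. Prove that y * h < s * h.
j = l and y < j, hence y < l. From u = z and u divides s, z divides s. Because l divides z, l divides s. Since s > 0, l ≤ s. Since y < l, y < s. Using h > 0, by multiplying by a positive, y * h < s * h.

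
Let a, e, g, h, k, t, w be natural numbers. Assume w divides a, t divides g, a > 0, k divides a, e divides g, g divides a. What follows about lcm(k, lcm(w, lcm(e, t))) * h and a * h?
lcm(k, lcm(w, lcm(e, t))) * h ≤ a * h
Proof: From e divides g and t divides g, lcm(e, t) divides g. g divides a, so lcm(e, t) divides a. Since w divides a, lcm(w, lcm(e, t)) divides a. k divides a, so lcm(k, lcm(w, lcm(e, t))) divides a. Since a > 0, lcm(k, lcm(w, lcm(e, t))) ≤ a. By multiplying by a non-negative, lcm(k, lcm(w, lcm(e, t))) * h ≤ a * h.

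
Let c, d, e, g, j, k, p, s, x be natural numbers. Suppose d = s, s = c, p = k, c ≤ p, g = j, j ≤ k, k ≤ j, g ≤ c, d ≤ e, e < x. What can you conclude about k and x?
k < x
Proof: d = s and s = c, so d = c. p = k and c ≤ p, therefore c ≤ k. From j ≤ k and k ≤ j, j = k. Since g = j, g = k. g ≤ c, so k ≤ c. Since c ≤ k, c = k. Since d = c, d = k. d ≤ e and e < x, hence d < x. d = k, so k < x.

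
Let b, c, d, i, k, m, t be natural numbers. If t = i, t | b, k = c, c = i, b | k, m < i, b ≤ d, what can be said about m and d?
m < d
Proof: t = i and t | b, hence i | b. From k = c and c = i, k = i. Since b | k, b | i. Since i | b, i = b. Since m < i, m < b. Since b ≤ d, m < d.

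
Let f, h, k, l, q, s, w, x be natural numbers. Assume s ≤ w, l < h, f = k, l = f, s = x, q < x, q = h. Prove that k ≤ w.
l = f and f = k, hence l = k. From q = h and q < x, h < x. Because l < h, l < x. Because s = x and s ≤ w, x ≤ w. Since l < x, l < w. l = k, so k < w. Then k ≤ w.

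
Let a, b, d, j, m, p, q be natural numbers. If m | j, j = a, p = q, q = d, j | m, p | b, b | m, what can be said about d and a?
d | a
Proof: m | j and j | m, therefore m = j. j = a, so m = a. p = q and p | b, thus q | b. Since b | m, q | m. q = d, so d | m. m = a, so d | a.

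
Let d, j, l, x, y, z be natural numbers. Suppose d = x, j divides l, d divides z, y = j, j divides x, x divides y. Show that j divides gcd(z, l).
y = j and x divides y, thus x divides j. j divides x, so x = j. Because d = x, d = j. Because d divides z, j divides z. Since j divides l, j divides gcd(z, l).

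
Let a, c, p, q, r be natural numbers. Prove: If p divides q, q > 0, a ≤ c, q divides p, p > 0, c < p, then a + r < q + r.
Because p divides q and q > 0, p ≤ q. q divides p and p > 0, so q ≤ p. From p ≤ q, p = q. a ≤ c and c < p, thus a < p. Since p = q, a < q. Then a + r < q + r.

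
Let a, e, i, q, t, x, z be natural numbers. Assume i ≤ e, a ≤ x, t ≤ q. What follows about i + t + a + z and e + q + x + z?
i + t + a + z ≤ e + q + x + z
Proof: t ≤ q and a ≤ x, therefore t + a ≤ q + x. Then t + a + z ≤ q + x + z. i ≤ e, so i + t + a + z ≤ e + q + x + z.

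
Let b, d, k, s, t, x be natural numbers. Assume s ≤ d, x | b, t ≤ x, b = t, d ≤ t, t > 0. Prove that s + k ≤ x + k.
b = t and x | b, so x | t. Since t > 0, x ≤ t. t ≤ x, so t = x. s ≤ d and d ≤ t, so s ≤ t. Since t = x, s ≤ x. Then s + k ≤ x + k.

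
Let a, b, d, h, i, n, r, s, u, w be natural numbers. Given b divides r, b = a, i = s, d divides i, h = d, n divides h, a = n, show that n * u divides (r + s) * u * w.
b = a and b divides r, therefore a divides r. a = n, so n divides r. From h = d and n divides h, n divides d. i = s and d divides i, so d divides s. n divides d, so n divides s. Since n divides r, n divides r + s. Then n * u divides (r + s) * u. Then n * u divides (r + s) * u * w.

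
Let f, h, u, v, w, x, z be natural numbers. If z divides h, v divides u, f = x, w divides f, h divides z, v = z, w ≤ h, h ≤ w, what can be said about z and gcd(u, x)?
z divides gcd(u, x)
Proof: v = z and v divides u, therefore z divides u. w ≤ h and h ≤ w, therefore w = h. h divides z and z divides h, thus h = z. Since w = h, w = z. w divides f, so z divides f. Since f = x, z divides x. Since z divides u, z divides gcd(u, x).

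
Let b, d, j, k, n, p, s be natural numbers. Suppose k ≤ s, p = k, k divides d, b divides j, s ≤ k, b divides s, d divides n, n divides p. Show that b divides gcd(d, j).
Since s ≤ k and k ≤ s, s = k. p = k and n divides p, hence n divides k. Since d divides n, d divides k. k divides d, so k = d. s = k, so s = d. From b divides s, b divides d. Because b divides j, b divides gcd(d, j).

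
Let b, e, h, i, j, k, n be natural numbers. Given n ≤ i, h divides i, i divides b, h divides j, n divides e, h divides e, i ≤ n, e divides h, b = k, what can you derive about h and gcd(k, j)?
h divides gcd(k, j)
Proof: Since e divides h and h divides e, e = h. n ≤ i and i ≤ n, thus n = i. n divides e, so i divides e. Because e = h, i divides h. Since h divides i, i = h. Because b = k and i divides b, i divides k. i = h, so h divides k. Since h divides j, h divides gcd(k, j).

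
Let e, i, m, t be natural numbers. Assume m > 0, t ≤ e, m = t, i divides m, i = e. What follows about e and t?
e = t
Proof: i divides m and m > 0, thus i ≤ m. i = e, so e ≤ m. m = t, so e ≤ t. t ≤ e, so e = t.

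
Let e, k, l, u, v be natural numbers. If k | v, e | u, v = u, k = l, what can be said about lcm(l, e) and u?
lcm(l, e) | u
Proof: From v = u and k | v, k | u. Because k = l, l | u. e | u, so lcm(l, e) | u.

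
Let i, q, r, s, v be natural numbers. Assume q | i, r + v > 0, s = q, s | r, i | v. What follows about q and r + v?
q ≤ r + v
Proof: s = q and s | r, hence q | r. q | i and i | v, hence q | v. q | r, so q | r + v. r + v > 0, so q ≤ r + v.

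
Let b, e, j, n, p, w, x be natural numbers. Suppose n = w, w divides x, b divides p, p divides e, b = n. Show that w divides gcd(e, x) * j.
b divides p and p divides e, hence b divides e. Since b = n, n divides e. Since n = w, w divides e. Because w divides x, w divides gcd(e, x). Then w divides gcd(e, x) * j.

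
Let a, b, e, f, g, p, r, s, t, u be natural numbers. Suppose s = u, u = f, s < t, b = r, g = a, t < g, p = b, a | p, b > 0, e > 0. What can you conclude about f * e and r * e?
f * e < r * e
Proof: s = u and u = f, therefore s = f. g = a and t < g, thus t < a. p = b and a | p, so a | b. b > 0, so a ≤ b. t < a, so t < b. Since b = r, t < r. Since s < t, s < r. Since s = f, f < r. Since e > 0, f * e < r * e.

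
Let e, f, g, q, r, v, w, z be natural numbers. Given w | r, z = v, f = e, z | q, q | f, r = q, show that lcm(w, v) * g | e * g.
r = q and w | r, thus w | q. z = v and z | q, so v | q. Since w | q, lcm(w, v) | q. Since f = e and q | f, q | e. Since lcm(w, v) | q, lcm(w, v) | e. Then lcm(w, v) * g | e * g.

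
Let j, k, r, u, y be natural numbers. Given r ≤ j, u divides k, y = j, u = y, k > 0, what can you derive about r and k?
r ≤ k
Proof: Since u = y and u divides k, y divides k. Since y = j, j divides k. k > 0, so j ≤ k. r ≤ j, so r ≤ k.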